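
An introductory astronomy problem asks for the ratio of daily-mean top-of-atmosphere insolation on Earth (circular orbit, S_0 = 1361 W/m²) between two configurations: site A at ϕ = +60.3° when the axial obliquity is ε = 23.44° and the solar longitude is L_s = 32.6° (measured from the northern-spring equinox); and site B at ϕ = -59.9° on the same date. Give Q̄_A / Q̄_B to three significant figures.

Q̄_A / Q̄_B ≈ 3.47

— Configuration A (ϕ=+60.3°):
Solar declination: sin δ = sin ε · sin L_s = sin 23.44° × sin 32.6° = 0.21432, so δ = +12.375°.
cos h₀ = −tan(+60.3°) tan(+12.375°) = -0.3847, h₀ = 1.9657 rad.
Bracket: h₀ sin ϕ sin δ + cos ϕ cos δ sin h₀ = 1.9657×0.86863×0.21432 + 0.49546×0.97676×0.92305 = 0.365944 + 0.446706 = 0.812650.
Q̄ = (S_0/π) × [bracket] = (1361/π) × 0.812650 = 352.06 W/m².
— Configuration B (ϕ=-59.9°):
cos h₀ = −tan(-59.9°) tan(+12.375°) = 0.3785, h₀ = 1.1826 rad.
Bracket: h₀ sin ϕ sin δ + cos ϕ cos δ sin h₀ = 1.1826×-0.86515×0.21432 + 0.50151×0.97676×0.92560 = -0.219276 + 0.453410 = 0.234134.
Q̄ = (S_0/π) × [bracket] = (1361/π) × 0.234134 = 101.43 W/m².
Ratio Q̄_A / Q̄_B = 352.06 / 101.43 = 3.471.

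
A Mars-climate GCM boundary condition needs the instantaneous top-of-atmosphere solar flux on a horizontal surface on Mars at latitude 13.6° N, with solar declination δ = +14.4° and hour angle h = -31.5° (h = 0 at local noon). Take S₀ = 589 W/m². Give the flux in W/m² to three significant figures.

507 W/m²

cos θ_z = sin φ sin δ + cos φ cos δ cos h = 0.058477 + 0.802697 = 0.861174.
Flux = S₀ · cos θ_z = 589 × 0.861174 = 507.2 W/m².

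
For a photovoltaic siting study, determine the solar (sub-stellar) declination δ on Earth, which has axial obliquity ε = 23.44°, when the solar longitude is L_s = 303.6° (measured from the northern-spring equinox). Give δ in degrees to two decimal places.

sin δ = sin ε · sin L_s = sin 23.44° × sin 303.6° = -0.331326.
δ = arcsin(-0.331326) = -19.35°.

δ = -19.35°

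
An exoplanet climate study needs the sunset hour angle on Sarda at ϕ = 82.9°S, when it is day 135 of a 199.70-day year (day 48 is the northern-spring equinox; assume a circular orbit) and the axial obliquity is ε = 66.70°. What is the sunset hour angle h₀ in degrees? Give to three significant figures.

h₀ = 0.00°

Solar longitude: L_s = 360° × (135 − 48)/199.70 = 156.835°.
sin δ = sin 66.70° × sin 156.835° = 0.36130, so δ = +21.180°.
cos h₀ = −tan ϕ · tan δ = 3.1108 ≥ 1, so the host star never rises (polar night) and h₀ = 0.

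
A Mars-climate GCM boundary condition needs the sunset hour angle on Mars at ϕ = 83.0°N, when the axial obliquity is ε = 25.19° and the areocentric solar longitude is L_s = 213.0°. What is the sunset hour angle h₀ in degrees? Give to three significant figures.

sin δ = sin 25.19° × sin 213.0° = -0.23181, so δ = -13.404°.
cos h₀ = −tan ϕ · tan δ = 1.9408 ≥ 1, so the Sun never rises (polar night) and h₀ = 0.

h₀ = 0.00°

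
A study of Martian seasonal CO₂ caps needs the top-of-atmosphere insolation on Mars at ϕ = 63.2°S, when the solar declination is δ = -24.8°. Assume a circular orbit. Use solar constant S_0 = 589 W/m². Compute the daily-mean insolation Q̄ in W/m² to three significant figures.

Q̄ ≈ 222 W/m²

cos h₀ = −tan(-63.2°) tan(-24.800°) = -0.9147, h₀ = 2.7256 rad.
Bracket: h₀ sin ϕ sin δ + cos ϕ cos δ sin h₀ = 2.7256×-0.89259×-0.41945 + 0.45088×0.90778×0.40406 = 1.020456 + 0.165382 = 1.185838.
Q̄ = (S_0/π) × [bracket] = (589/π) × 1.185838 = 222.3 W/m².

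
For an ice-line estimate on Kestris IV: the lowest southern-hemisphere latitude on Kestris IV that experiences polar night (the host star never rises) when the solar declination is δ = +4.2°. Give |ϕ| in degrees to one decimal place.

Polar night requires cos h₀ = −tan ϕ tan δ ≥ 1, i.e. tan ϕ tan δ ≤ −1.
The boundary is |tan ϕ| · |tan δ| = 1, so |ϕ| = 90° − |δ| = 90° − 4.2° = 85.8° in the southern hemisphere.

|ϕ| = 85.8°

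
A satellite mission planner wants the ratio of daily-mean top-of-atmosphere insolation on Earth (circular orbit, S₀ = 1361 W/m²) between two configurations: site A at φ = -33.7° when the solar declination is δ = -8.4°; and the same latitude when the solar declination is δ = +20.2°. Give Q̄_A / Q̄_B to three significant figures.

— Configuration A (φ=-33.7°):
cos H₀ = −tan(-33.7°) tan(-8.400°) = -0.0985, H₀ = 1.6694 rad.
Bracket: H₀ sin φ sin δ + cos φ cos δ sin H₀ = 1.6694×-0.55484×-0.14608 + 0.83195×0.98927×0.99514 = 0.135307 + 0.819023 = 0.954330.
Q̄ = (S₀/π) × [bracket] = (1361/π) × 0.954330 = 413.43 W/m².
— Configuration B (φ=-33.7°):
cos H₀ = −tan(-33.7°) tan(+20.200°) = 0.2454, H₀ = 1.3229 rad.
Bracket: H₀ sin φ sin δ + cos φ cos δ sin H₀ = 1.3229×-0.55484×0.34530 + 0.83195×0.93849×0.96943 = -0.253449 + 0.756908 = 0.503459.
Q̄ = (S₀/π) × [bracket] = (1361/π) × 0.503459 = 218.11 W/m².
Ratio Q̄_A / Q̄_B = 413.43 / 218.11 = 1.896.

Q̄_A / Q̄_B ≈ 1.90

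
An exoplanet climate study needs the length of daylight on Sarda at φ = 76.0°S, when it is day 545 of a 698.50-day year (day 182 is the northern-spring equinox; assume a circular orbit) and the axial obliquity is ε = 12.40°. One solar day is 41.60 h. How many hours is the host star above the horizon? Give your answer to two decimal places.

Solar longitude: λ_s = 360° × (545 − 182)/698.50 = 187.087°.
sin δ = sin 12.40° × sin 187.087° = -0.02649, so δ = -1.518°.
cos H₀ = −tan φ · tan δ = −tan(-76.0°) × tan(-1.518°) = -0.1063, so H₀ = 1.6773 rad = 96.10°.
Daylight = 2H₀/(2π) × 41.60 h = (1.6773/π) × 41.60 = 22.21 h.

22.21 h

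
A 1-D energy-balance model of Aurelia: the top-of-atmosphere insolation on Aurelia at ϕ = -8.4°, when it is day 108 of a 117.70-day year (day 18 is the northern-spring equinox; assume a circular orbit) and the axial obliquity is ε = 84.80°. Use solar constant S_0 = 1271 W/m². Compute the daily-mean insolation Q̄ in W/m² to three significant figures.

Solar longitude: L_s = 360° × (108 − 18)/117.70 = 275.276°.
sin δ = sin 84.80° × sin 275.276° = -0.99166, so δ = -82.597°.
cos h₀ = −tan(-8.4°) tan(-82.597°) = -1.1365 ≤ −1 ⇒ polar day, h₀ = π.
Bracket: h₀ sin ϕ sin δ + cos ϕ cos δ sin h₀ = 3.1416×-0.14608×-0.99166 + 0.98927×0.12884×0.00000 = 0.455097 + 0.000000 = 0.455097.
Q̄ = (S_0/π) × [bracket] = (1271/π) × 0.455097 = 184.1 W/m².

Q̄ ≈ 184 W/m²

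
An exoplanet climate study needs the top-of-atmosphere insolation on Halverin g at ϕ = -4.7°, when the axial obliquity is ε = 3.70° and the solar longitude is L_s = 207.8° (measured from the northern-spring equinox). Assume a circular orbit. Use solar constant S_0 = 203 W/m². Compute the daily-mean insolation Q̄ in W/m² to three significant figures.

Solar declination: sin δ = sin ε · sin L_s = sin 3.70° × sin 207.8° = -0.03010, so δ = -1.725°.
cos h₀ = −tan(-4.7°) tan(-1.725°) = -0.0025, h₀ = 1.5733 rad.
Bracket: h₀ sin ϕ sin δ + cos ϕ cos δ sin h₀ = 1.5733×-0.08194×-0.03010 + 0.99664×0.99955×1.00000 = 0.003880 + 0.996192 = 1.000072.
Q̄ = (S_0/π) × [bracket] = (203/π) × 1.000072 = 64.62 W/m².

Q̄ ≈ 64.6 W/m²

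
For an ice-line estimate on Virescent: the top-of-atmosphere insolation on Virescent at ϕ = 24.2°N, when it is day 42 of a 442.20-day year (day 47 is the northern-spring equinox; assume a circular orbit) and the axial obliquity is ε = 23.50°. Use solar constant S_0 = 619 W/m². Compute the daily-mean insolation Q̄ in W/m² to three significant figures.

Solar longitude: L_s = 360° × (42 − 47)/442.20 = -4.071°, i.e. -4.071° + 360° = 355.929°.
sin δ = sin 23.50° × sin 355.929° = -0.02831, so δ = -1.622°.
cos h₀ = −tan(+24.2°) tan(-1.622°) = 0.0127, h₀ = 1.5581 rad.
Bracket: h₀ sin ϕ sin δ + cos ϕ cos δ sin h₀ = 1.5581×0.40992×-0.02831 + 0.91212×0.99960×0.99992 = -0.018081 + 0.911682 = 0.893601.
Q̄ = (S_0/π) × [bracket] = (619/π) × 0.893601 = 176.1 W/m².

Q̄ ≈ 176 W/m²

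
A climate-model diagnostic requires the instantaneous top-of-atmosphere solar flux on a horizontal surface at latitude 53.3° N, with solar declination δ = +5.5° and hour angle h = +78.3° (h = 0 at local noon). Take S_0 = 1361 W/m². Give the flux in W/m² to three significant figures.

cos θ_z = sin ϕ sin δ + cos ϕ cos δ cos h = 0.076847 + 0.120633 = 0.197480.
Flux = S_0 · cos θ_z = 1361 × 0.197480 = 268.8 W/m².

269 W/m²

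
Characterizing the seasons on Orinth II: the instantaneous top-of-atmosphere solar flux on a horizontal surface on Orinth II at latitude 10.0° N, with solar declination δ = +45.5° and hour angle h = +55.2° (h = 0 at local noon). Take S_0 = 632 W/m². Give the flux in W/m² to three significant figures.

327 W/m²

cos θ_z = sin ϕ sin δ + cos ϕ cos δ cos h = 0.123855 + 0.393941 = 0.517796.
Flux = S_0 · cos θ_z = 632 × 0.517796 = 327.2 W/m².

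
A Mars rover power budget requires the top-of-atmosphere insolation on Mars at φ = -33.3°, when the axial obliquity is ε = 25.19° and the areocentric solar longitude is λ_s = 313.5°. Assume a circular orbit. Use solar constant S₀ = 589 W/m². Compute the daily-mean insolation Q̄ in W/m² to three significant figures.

sin δ = sin 25.19° × sin 313.5° = -0.30873, so δ = -17.983°.
cos H₀ = −tan(-33.3°) tan(-17.983°) = -0.2132, H₀ = 1.7857 rad.
Bracket: H₀ sin φ sin δ + cos φ cos δ sin H₀ = 1.7857×-0.54902×-0.30873 + 0.83581×0.95115×0.97700 = 0.302674 + 0.776696 = 1.079370.
Q̄ = (S₀/π) × [bracket] = (589/π) × 1.079370 = 202.4 W/m².

Q̄ ≈ 202 W/m²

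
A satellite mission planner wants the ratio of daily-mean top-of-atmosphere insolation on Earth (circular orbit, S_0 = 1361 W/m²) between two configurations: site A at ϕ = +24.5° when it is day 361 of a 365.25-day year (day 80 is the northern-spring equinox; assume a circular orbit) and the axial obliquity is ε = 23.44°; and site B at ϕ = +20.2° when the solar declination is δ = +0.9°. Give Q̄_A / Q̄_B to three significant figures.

Q̄_A / Q̄_B ≈ 0.628

— Configuration A (ϕ=+24.5°):
Solar longitude: L_s = 360° × (361 − 80)/365.25 = 276.961°.
sin δ = sin 23.44° × sin 276.961° = -0.39486, so δ = -23.257°.
cos h₀ = −tan(+24.5°) tan(-23.257°) = 0.1959, h₀ = 1.3737 rad.
Bracket: h₀ sin ϕ sin δ + cos ϕ cos δ sin h₀ = 1.3737×0.41469×-0.39486 + 0.90996×0.91874×0.98063 = -0.224936 + 0.819823 = 0.594887.
Q̄ = (S_0/π) × [bracket] = (1361/π) × 0.594887 = 257.72 W/m².
— Configuration B (ϕ=+20.2°):
cos h₀ = −tan(+20.2°) tan(+0.900°) = -0.0058, h₀ = 1.5766 rad.
Bracket: h₀ sin ϕ sin δ + cos ϕ cos δ sin h₀ = 1.5766×0.34530×0.01571 + 0.93849×0.99988×0.99998 = 0.008553 + 0.938359 = 0.946912.
Q̄ = (S_0/π) × [bracket] = (1361/π) × 0.946912 = 410.22 W/m².
Ratio Q̄_A / Q̄_B = 257.72 / 410.22 = 0.6282.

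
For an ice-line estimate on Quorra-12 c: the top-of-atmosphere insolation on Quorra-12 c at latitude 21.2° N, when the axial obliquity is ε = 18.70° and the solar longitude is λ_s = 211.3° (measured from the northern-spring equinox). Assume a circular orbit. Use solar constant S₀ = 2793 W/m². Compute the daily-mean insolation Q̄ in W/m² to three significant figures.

Solar declination: sin δ = sin ε · sin λ_s = sin 18.70° × sin 211.3° = -0.16656, so δ = -9.588°.
cos H₀ = −tan(+21.2°) tan(-9.588°) = 0.0655, H₀ = 1.5052 rad.
Bracket: H₀ sin φ sin δ + cos φ cos δ sin H₀ = 1.5052×0.36162×-0.16656 + 0.93232×0.98603×0.99785 = -0.090660 + 0.917319 = 0.826659.
Q̄ = (S₀/π) × [bracket] = (2793/π) × 0.826659 = 734.9 W/m².

Q̄ ≈ 735 W/m²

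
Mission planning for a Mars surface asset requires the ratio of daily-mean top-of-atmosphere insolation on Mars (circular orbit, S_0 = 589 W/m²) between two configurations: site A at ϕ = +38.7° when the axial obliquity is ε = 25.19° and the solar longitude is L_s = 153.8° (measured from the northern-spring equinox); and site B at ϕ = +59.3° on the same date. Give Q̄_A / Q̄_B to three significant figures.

Q̄_A / Q̄_B ≈ 1.23

— Configuration A (ϕ=+38.7°):
Solar declination: sin δ = sin ε · sin L_s = sin 25.19° × sin 153.8° = 0.18791, so δ = +10.831°.
cos h₀ = −tan(+38.7°) tan(+10.831°) = -0.1533, h₀ = 1.7247 rad.
Bracket: h₀ sin ϕ sin δ + cos ϕ cos δ sin h₀ = 1.7247×0.62524×0.18791 + 0.78043×0.98219×0.98818 = 0.202633 + 0.757470 = 0.960103.
Q̄ = (S_0/π) × [bracket] = (589/π) × 0.960103 = 180.00 W/m².
— Configuration B (ϕ=+59.3°):
cos h₀ = −tan(+59.3°) tan(+10.831°) = -0.3222, h₀ = 1.8989 rad.
Bracket: h₀ sin ϕ sin δ + cos ϕ cos δ sin h₀ = 1.8989×0.85985×0.18791 + 0.51054×0.98219×0.94666 = 0.306814 + 0.474700 = 0.781514.
Q̄ = (S_0/π) × [bracket] = (589/π) × 0.781514 = 146.52 W/m².
Ratio Q̄_A / Q̄_B = 180.00 / 146.52 = 1.229.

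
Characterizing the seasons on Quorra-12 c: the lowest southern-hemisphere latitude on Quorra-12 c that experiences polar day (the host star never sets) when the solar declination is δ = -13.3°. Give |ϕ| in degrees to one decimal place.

Polar day requires cos h₀ = −tan ϕ tan δ ≤ −1, i.e. tan ϕ tan δ ≥ 1.
The boundary is |tan ϕ| · |tan δ| = 1, so |ϕ| = 90° − |δ| = 90° − 13.3° = 76.7° in the southern hemisphere.

|ϕ| = 76.7°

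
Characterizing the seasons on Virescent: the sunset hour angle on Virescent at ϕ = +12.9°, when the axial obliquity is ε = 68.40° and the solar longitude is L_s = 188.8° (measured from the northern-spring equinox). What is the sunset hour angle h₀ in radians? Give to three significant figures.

Solar declination: sin δ = sin ε · sin L_s = sin 68.40° × sin 188.8° = -0.14224, so δ = -8.178°.
cos h₀ = −tan ϕ · tan δ = −tan(+12.9°) × tan(-8.178°) = 0.0329, so h₀ = 1.5379 rad = 88.11°.

h₀ = 1.54 rad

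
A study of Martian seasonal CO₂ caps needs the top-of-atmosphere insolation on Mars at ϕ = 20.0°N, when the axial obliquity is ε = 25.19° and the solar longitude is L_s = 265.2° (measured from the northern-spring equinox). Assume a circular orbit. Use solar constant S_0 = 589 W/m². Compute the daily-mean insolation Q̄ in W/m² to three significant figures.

Q̄ ≈ 119 W/m²

Solar declination: sin δ = sin ε · sin L_s = sin 25.19° × sin 265.2° = -0.42413, so δ = -25.096°.
cos h₀ = −tan(+20.0°) tan(-25.096°) = 0.1705, h₀ = 1.3995 rad.
Bracket: h₀ sin ϕ sin δ + cos ϕ cos δ sin h₀ = 1.3995×0.34202×-0.42413 + 0.93969×0.90560×0.98536 = -0.203013 + 0.838525 = 0.635512.
Q̄ = (S_0/π) × [bracket] = (589/π) × 0.635512 = 119.1 W/m².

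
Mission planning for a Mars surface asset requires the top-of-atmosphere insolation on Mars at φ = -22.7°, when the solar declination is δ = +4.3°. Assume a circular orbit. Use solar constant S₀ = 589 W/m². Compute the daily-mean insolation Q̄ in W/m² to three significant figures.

cos H₀ = −tan(-22.7°) tan(+4.300°) = 0.0315, H₀ = 1.5393 rad.
Bracket: H₀ sin φ sin δ + cos φ cos δ sin H₀ = 1.5393×-0.38591×0.07498 + 0.92254×0.99719×0.99951 = -0.044540 + 0.919497 = 0.874957.
Q̄ = (S₀/π) × [bracket] = (589/π) × 0.874957 = 164.0 W/m².

Q̄ ≈ 164 W/m²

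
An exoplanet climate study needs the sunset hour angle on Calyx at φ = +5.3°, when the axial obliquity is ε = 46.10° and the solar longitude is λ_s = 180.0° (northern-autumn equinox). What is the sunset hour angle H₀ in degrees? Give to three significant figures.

H₀ = 90.0°

Solar declination: sin δ = sin ε · sin λ_s = sin 46.10° × sin 180.0° = 0.00000, so δ = +0.000°.
cos H₀ = −tan φ · tan δ = −tan(+5.3°) × tan(+0.000°) = -0.0000, so H₀ = 1.5708 rad = 90.00°.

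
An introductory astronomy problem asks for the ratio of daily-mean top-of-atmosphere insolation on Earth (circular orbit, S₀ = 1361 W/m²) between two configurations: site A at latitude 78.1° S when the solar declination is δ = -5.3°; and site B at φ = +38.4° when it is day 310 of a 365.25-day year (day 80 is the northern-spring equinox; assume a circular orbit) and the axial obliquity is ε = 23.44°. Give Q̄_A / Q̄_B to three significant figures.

Q̄_A / Q̄_B ≈ 0.751

— Configuration A (φ=-78.1°):
cos H₀ = −tan(-78.1°) tan(-5.300°) = -0.4402, H₀ = 2.0266 rad.
Bracket: H₀ sin φ sin δ + cos φ cos δ sin H₀ = 2.0266×-0.97851×-0.09237 + 0.20620×0.99572×0.89789 = 0.183174 + 0.184352 = 0.367526.
Q̄ = (S₀/π) × [bracket] = (1361/π) × 0.367526 = 159.22 W/m².
— Configuration B (φ=+38.4°):
Solar longitude: λ_s = 360° × (310 − 80)/365.25 = 226.694°.
sin δ = sin 23.44° × sin 226.694° = -0.28947, so δ = -16.826°.
cos H₀ = −tan(+38.4°) tan(-16.826°) = 0.2397, H₀ = 1.3287 rad.
Bracket: H₀ sin φ sin δ + cos φ cos δ sin H₀ = 1.3287×0.62115×-0.28947 + 0.78369×0.95719×0.97085 = -0.238906 + 0.728274 = 0.489368.
Q̄ = (S₀/π) × [bracket] = (1361/π) × 0.489368 = 212.00 W/m².
Ratio Q̄_A / Q̄_B = 159.22 / 212.00 = 0.7510.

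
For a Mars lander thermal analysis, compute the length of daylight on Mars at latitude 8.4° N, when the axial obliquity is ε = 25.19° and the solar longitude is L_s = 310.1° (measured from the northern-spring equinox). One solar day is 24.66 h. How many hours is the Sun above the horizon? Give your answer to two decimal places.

Solar declination: sin δ = sin ε · sin L_s = sin 25.19° × sin 310.1° = -0.32557, so δ = -19.000°.
cos h₀ = −tan ϕ · tan δ = −tan(+8.4°) × tan(-19.000°) = 0.0508, so h₀ = 1.5199 rad = 87.09°.
Daylight = 2h₀/(2π) × 24.66 h = (1.5199/π) × 24.66 = 11.93 h.

11.93 h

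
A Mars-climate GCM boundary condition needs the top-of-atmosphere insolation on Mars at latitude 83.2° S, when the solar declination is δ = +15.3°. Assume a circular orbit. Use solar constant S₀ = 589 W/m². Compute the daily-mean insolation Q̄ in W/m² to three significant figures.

Q̄ ≈ 0.00 W/m²

cos H₀ = −tan(-83.2°) tan(+15.300°) = 2.2942 ≥ 1 ⇒ polar night, H₀ = 0 and Q̄ = 0.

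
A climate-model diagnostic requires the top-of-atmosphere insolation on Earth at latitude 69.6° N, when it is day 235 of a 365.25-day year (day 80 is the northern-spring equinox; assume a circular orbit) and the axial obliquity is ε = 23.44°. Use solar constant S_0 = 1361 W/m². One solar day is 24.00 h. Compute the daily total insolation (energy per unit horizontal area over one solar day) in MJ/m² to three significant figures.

Solar longitude: L_s = 360° × (235 − 80)/365.25 = 152.772°.
sin δ = sin 23.44° × sin 152.772° = 0.18200, so δ = +10.486°.
cos h₀ = −tan(+69.6°) tan(+10.486°) = -0.4977, h₀ = 2.0917 rad.
Bracket: h₀ sin ϕ sin δ + cos ϕ cos δ sin h₀ = 2.0917×0.93728×0.18200 + 0.34857×0.98330×0.86735 = 0.356813 + 0.297283 = 0.654096.
Q̄ = (S_0/π) × [bracket] = (1361/π) × 0.654096 = 283.37 W/m².
Daily total = Q̄ × 24.00 h × 3600 s/h = 283.37 × 24.00 × 3600 / 10⁶ = 24.48 MJ/m².

24.5 MJ/m²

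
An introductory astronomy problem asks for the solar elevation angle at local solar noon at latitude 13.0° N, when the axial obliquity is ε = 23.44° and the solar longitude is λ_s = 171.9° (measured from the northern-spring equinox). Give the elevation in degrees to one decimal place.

Solar declination: sin δ = sin ε · sin λ_s = sin 23.44° × sin 171.9° = 0.05605, so δ = +3.213°.
At local noon the hour angle is zero, so the zenith angle equals |φ − δ| = |+13.0° − (+3.213°)| = 9.787°.
Elevation = 90° − 9.787° = 80.2°.

80.2°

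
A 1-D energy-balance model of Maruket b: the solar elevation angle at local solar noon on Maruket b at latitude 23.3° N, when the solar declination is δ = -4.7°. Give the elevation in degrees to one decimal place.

At local noon the hour angle is zero, so the zenith angle equals |φ − δ| = |+23.3° − (-4.700°)| = 28.000°.
Elevation = 90° − 28.000° = 62.0°.

62.0°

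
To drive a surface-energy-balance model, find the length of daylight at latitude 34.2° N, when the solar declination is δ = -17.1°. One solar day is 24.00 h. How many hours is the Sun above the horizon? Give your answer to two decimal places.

cos H₀ = −tan φ · tan δ = −tan(+34.2°) × tan(-17.100°) = 0.2091, so H₀ = 1.3602 rad = 77.93°.
Daylight = 2H₀/(2π) × 24.00 h = (1.3602/π) × 24.00 = 10.39 h.

10.39 h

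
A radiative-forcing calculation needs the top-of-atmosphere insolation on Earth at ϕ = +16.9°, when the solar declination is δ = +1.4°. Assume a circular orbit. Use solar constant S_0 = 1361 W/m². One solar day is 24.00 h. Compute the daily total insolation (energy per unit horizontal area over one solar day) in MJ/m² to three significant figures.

cos h₀ = −tan(+16.9°) tan(+1.400°) = -0.0074, h₀ = 1.5782 rad.
Bracket: h₀ sin ϕ sin δ + cos ϕ cos δ sin h₀ = 1.5782×0.29070×0.02443 + 0.95681×0.99970×0.99997 = 0.011208 + 0.956494 = 0.967702.
Q̄ = (S_0/π) × [bracket] = (1361/π) × 0.967702 = 419.23 W/m².
Daily total = Q̄ × 24.00 h × 3600 s/h = 419.23 × 24.00 × 3600 / 10⁶ = 36.22 MJ/m².

36.2 MJ/m²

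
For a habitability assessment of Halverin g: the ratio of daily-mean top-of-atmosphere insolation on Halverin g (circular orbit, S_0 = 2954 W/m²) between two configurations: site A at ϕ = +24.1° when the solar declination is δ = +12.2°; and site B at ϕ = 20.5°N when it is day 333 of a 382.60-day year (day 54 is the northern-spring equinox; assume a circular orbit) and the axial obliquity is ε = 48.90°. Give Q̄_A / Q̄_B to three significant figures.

Q̄_A / Q̄_B ≈ 3.86

— Configuration A (ϕ=+24.1°):
cos h₀ = −tan(+24.1°) tan(+12.200°) = -0.0967, h₀ = 1.6677 rad.
Bracket: h₀ sin ϕ sin δ + cos ϕ cos δ sin h₀ = 1.6677×0.40833×0.21132 + 0.91283×0.97742×0.99531 = 0.143903 + 0.888034 = 1.031937.
Q̄ = (S_0/π) × [bracket] = (2954/π) × 1.031937 = 970.32 W/m².
— Configuration B (ϕ=+20.5°):
Solar longitude: L_s = 360° × (333 − 54)/382.60 = 262.520°.
sin δ = sin 48.90° × sin 262.520° = -0.74715, so δ = -48.344°.
cos h₀ = −tan(+20.5°) tan(-48.344°) = 0.4203, h₀ = 1.1370 rad.
Bracket: h₀ sin ϕ sin δ + cos ϕ cos δ sin h₀ = 1.1370×0.35021×-0.74715 + 0.93667×0.66466×0.90739 = -0.297507 + 0.564911 = 0.267404.
Q̄ = (S_0/π) × [bracket] = (2954/π) × 0.267404 = 251.44 W/m².
Ratio Q̄_A / Q̄_B = 970.32 / 251.44 = 3.859.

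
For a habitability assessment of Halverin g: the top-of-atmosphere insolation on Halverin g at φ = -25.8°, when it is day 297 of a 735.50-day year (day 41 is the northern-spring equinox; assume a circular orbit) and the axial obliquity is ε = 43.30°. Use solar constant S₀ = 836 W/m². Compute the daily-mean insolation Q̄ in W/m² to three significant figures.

Solar longitude: λ_s = 360° × (297 − 41)/735.50 = 125.303°.
sin δ = sin 43.30° × sin 125.303° = 0.55970, so δ = +34.035°.
cos H₀ = −tan(-25.8°) tan(+34.035°) = 0.3265, H₀ = 1.2382 rad.
Bracket: H₀ sin φ sin δ + cos φ cos δ sin H₀ = 1.2382×-0.43523×0.55970 + 0.90032×0.82869×0.94520 = -0.301623 + 0.705201 = 0.403578.
Q̄ = (S₀/π) × [bracket] = (836/π) × 0.403578 = 107.4 W/m².

Q̄ ≈ 107 W/m²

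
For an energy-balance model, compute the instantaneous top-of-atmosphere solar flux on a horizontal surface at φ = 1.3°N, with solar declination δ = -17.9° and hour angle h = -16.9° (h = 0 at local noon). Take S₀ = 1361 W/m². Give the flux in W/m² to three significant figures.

1.23e+03 W/m²

cos θ_z = sin φ sin δ + cos φ cos δ cos h = -0.006973 + 0.910264 = 0.903291.
Flux = S₀ · cos θ_z = 1361 × 0.903291 = 1229 W/m².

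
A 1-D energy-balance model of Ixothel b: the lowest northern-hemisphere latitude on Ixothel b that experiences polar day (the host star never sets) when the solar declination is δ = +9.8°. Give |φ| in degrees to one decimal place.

|φ| = 80.2°

Polar day requires cos H₀ = −tan φ tan δ ≤ −1, i.e. tan φ tan δ ≥ 1.
The boundary is |tan φ| · |tan δ| = 1, so |φ| = 90° − |δ| = 90° − 9.8° = 80.2° in the northern hemisphere.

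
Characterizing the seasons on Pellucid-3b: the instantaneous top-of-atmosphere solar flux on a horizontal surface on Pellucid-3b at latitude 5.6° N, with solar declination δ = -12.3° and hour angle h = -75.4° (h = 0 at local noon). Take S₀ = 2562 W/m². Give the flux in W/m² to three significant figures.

cos θ_z = sin φ sin δ + cos φ cos δ cos h = -0.020788 + 0.245108 = 0.224320.
Flux = S₀ · cos θ_z = 2562 × 0.224320 = 574.7 W/m².

575 W/m²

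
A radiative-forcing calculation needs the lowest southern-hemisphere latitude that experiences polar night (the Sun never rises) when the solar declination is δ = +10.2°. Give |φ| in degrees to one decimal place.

|φ| = 79.8°

Polar night requires cos H₀ = −tan φ tan δ ≥ 1, i.e. tan φ tan δ ≤ −1.
The boundary is |tan φ| · |tan δ| = 1, so |φ| = 90° − |δ| = 90° − 10.2° = 79.8° in the southern hemisphere.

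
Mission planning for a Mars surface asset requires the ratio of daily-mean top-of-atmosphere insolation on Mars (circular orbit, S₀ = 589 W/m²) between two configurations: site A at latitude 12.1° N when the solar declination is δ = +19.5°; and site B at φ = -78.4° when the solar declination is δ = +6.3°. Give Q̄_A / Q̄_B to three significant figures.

— Configuration A (φ=+12.1°):
cos H₀ = −tan(+12.1°) tan(+19.500°) = -0.0759, H₀ = 1.6468 rad.
Bracket: H₀ sin φ sin δ + cos φ cos δ sin H₀ = 1.6468×0.20962×0.33381 + 0.97778×0.94264×0.99711 = 0.115232 + 0.919031 = 1.034263.
Q̄ = (S₀/π) × [bracket] = (589/π) × 1.034263 = 193.91 W/m².
— Configuration B (φ=-78.4°):
cos H₀ = −tan(-78.4°) tan(+6.300°) = 0.5378, H₀ = 1.0029 rad.
Bracket: H₀ sin φ sin δ + cos φ cos δ sin H₀ = 1.0029×-0.97958×0.10973 + 0.20108×0.99396×0.84305 = -0.107801 + 0.168497 = 0.060696.
Q̄ = (S₀/π) × [bracket] = (589/π) × 0.060696 = 11.380 W/m².
Ratio Q̄_A / Q̄_B = 193.91 / 11.380 = 17.04.

Q̄_A / Q̄_B ≈ 17.0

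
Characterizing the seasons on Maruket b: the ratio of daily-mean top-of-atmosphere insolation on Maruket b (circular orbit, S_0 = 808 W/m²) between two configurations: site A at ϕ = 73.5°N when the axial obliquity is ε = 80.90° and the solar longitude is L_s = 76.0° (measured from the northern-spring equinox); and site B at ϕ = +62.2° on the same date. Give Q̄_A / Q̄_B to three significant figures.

— Configuration A (ϕ=+73.5°):
Solar declination: sin δ = sin ε · sin L_s = sin 80.90° × sin 76.0° = 0.95808, so δ = +73.352°.
cos h₀ = −tan(+73.5°) tan(+73.352°) = -11.2899 ≤ −1 ⇒ polar day, h₀ = π.
Bracket: h₀ sin ϕ sin δ + cos ϕ cos δ sin h₀ = 3.1416×0.95882×0.95808 + 0.28402×0.28649×0.00000 = 2.885956 + 0.000000 = 2.885956.
Q̄ = (S_0/π) × [bracket] = (808/π) × 2.885956 = 742.25 W/m².
— Configuration B (ϕ=+62.2°):
cos h₀ = −tan(+62.2°) tan(+73.352°) = -6.3429 ≤ −1 ⇒ polar day, h₀ = π.
Bracket: h₀ sin ϕ sin δ + cos ϕ cos δ sin h₀ = 3.1416×0.88458×0.95808 + 0.46639×0.28649×0.00000 = 2.662501 + 0.000000 = 2.662501.
Q̄ = (S_0/π) × [bracket] = (808/π) × 2.662501 = 684.78 W/m².
Ratio Q̄_A / Q̄_B = 742.25 / 684.78 = 1.084.

Q̄_A / Q̄_B ≈ 1.08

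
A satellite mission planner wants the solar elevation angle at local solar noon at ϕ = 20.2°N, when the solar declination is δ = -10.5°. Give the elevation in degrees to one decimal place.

At local noon the hour angle is zero, so the zenith angle equals |ϕ − δ| = |+20.2° − (-10.500°)| = 30.700°.
Elevation = 90° − 30.700° = 59.3°.

59.3°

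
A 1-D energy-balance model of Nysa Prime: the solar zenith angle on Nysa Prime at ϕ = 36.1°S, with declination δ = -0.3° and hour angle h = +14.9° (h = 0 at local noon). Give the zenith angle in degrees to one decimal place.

θ_z = 38.4°

cos θ_z = sin ϕ sin δ + cos ϕ cos δ cos h = 0.003085 + 0.780811 = 0.783896.
θ_z = arccos(0.783896) = 38.4°.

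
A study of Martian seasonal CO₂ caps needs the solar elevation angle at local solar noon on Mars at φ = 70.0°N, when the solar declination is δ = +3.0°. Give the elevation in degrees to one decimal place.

At local noon the hour angle is zero, so the zenith angle equals |φ − δ| = |+70.0° − (+3.000°)| = 67.000°.
Elevation = 90° − 67.000° = 23.0°.

23.0°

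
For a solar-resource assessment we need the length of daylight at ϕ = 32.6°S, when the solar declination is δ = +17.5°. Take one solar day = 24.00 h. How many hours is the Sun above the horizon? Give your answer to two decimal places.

cos h₀ = −tan ϕ · tan δ = −tan(-32.6°) × tan(+17.500°) = 0.2016, so h₀ = 1.3678 rad = 78.37°.
Daylight = 2h₀/(2π) × 24.00 h = (1.3678/π) × 24.00 = 10.45 h.

10.45 h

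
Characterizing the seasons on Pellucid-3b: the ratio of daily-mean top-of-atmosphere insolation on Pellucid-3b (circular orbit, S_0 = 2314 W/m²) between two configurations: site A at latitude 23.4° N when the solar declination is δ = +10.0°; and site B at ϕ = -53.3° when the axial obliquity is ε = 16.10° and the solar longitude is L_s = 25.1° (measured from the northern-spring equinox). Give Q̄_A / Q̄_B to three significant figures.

— Configuration A (ϕ=+23.4°):
cos h₀ = −tan(+23.4°) tan(+10.000°) = -0.0763, h₀ = 1.6472 rad.
Bracket: h₀ sin ϕ sin δ + cos ϕ cos δ sin h₀ = 1.6472×0.39715×0.17365 + 0.91775×0.98481×0.99708 = 0.113599 + 0.901170 = 1.014769.
Q̄ = (S_0/π) × [bracket] = (2314/π) × 1.014769 = 747.45 W/m².
— Configuration B (ϕ=-53.3°):
Solar declination: sin δ = sin ε · sin L_s = sin 16.10° × sin 25.1° = 0.11764, so δ = +6.756°.
cos h₀ = −tan(-53.3°) tan(+6.756°) = 0.1589, h₀ = 1.4112 rad.
Bracket: h₀ sin ϕ sin δ + cos ϕ cos δ sin h₀ = 1.4112×-0.80178×0.11764 + 0.59763×0.99306×0.98729 = -0.133106 + 0.585939 = 0.452833.
Q̄ = (S_0/π) × [bracket] = (2314/π) × 0.452833 = 333.54 W/m².
Ratio Q̄_A / Q̄_B = 747.45 / 333.54 = 2.241.

Q̄_A / Q̄_B ≈ 2.24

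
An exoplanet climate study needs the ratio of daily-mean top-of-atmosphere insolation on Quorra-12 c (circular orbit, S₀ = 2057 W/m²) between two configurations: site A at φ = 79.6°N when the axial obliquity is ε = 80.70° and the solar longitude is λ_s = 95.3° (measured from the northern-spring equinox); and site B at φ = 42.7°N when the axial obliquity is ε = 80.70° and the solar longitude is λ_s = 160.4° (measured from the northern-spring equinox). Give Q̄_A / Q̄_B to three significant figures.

Q̄_A / Q̄_B ≈ 2.80

— Configuration A (φ=+79.6°):
Solar declination: sin δ = sin ε · sin λ_s = sin 80.70° × sin 95.3° = 0.98264, so δ = +79.307°.
cos H₀ = −tan(+79.6°) tan(+79.307°) = -28.8560 ≤ −1 ⇒ polar day, H₀ = π.
Bracket: H₀ sin φ sin δ + cos φ cos δ sin H₀ = 3.1416×0.98357×0.98264 + 0.18052×0.18554×0.00000 = 3.036341 + 0.000000 = 3.036341.
Q̄ = (S₀/π) × [bracket] = (2057/π) × 3.036341 = 1988.1 W/m².
— Configuration B (φ=+42.7°):
Solar declination: sin δ = sin ε · sin λ_s = sin 80.70° × sin 160.4° = 0.33104, so δ = +19.332°.
cos H₀ = −tan(+42.7°) tan(+19.332°) = -0.3237, H₀ = 1.9005 rad.
Bracket: H₀ sin φ sin δ + cos φ cos δ sin H₀ = 1.9005×0.67816×0.33104 + 0.73491×0.94362×0.94615 = 0.426659 + 0.656132 = 1.082791.
Q̄ = (S₀/π) × [bracket] = (2057/π) × 1.082791 = 708.97 W/m².
Ratio Q̄_A / Q̄_B = 1988.1 / 708.97 = 2.804.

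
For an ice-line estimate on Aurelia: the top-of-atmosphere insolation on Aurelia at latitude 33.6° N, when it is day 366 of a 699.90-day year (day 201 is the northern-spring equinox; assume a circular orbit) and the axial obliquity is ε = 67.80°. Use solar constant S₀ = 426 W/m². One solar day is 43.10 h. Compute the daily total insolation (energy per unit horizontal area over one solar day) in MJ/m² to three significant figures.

Solar longitude: λ_s = 360° × (366 − 201)/699.90 = 84.869°.
sin δ = sin 67.80° × sin 84.869° = 0.92216, so δ = +67.244°.
cos H₀ = −tan(+33.6°) tan(+67.244°) = -1.5839 ≤ −1 ⇒ polar day, H₀ = π.
Bracket: H₀ sin φ sin δ + cos φ cos δ sin H₀ = 3.1416×0.55339×0.92216 + 0.83292×0.38681×0.00000 = 1.603203 + 0.000000 = 1.603203.
Q̄ = (S₀/π) × [bracket] = (426/π) × 1.603203 = 217.39 W/m².
Daily total = Q̄ × 43.10 h × 3600 s/h = 217.39 × 43.10 × 3600 / 10⁶ = 33.73 MJ/m².

33.7 MJ/m²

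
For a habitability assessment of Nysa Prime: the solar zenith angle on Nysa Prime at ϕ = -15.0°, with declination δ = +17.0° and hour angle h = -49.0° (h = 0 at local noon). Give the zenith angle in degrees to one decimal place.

θ_z = 58.0°

cos θ_z = sin ϕ sin δ + cos ϕ cos δ cos h = -0.075671 + 0.606014 = 0.530343.
θ_z = arccos(0.530343) = 58.0°.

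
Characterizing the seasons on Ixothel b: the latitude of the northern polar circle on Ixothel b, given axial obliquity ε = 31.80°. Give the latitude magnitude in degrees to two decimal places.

58.20°

The polar circle is the lowest latitude that experiences at least one full rotation of continuous daylight at the northern-summer solstice; it lies at |ϕ| = 90° − ε = 90° − 31.80° = 58.20°.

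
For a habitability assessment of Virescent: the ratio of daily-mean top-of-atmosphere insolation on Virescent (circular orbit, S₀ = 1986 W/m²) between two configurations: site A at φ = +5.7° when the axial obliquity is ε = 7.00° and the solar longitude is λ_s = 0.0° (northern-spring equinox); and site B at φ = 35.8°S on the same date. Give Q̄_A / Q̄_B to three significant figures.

— Configuration A (φ=+5.7°):
Solar declination: sin δ = sin ε · sin λ_s = sin 7.00° × sin 0.0° = 0.00000, so δ = +0.000°.
cos H₀ = −tan(+5.7°) tan(+0.000°) = -0.0000, H₀ = 1.5708 rad.
Bracket: H₀ sin φ sin δ + cos φ cos δ sin H₀ = 1.5708×0.09932×0.00000 + 0.99506×1.00000×1.00000 = 0.000000 + 0.995060 = 0.995060.
Q̄ = (S₀/π) × [bracket] = (1986/π) × 0.995060 = 629.04 W/m².
— Configuration B (φ=-35.8°):
cos H₀ = −tan(-35.8°) tan(+0.000°) = 0.0000, H₀ = 1.5708 rad.
Bracket: H₀ sin φ sin δ + cos φ cos δ sin H₀ = 1.5708×-0.58496×0.00000 + 0.81106×1.00000×1.00000 = -0.000000 + 0.811060 = 0.811060.
Q̄ = (S₀/π) × [bracket] = (1986/π) × 0.811060 = 512.72 W/m².
Ratio Q̄_A / Q̄_B = 629.04 / 512.72 = 1.227.

Q̄_A / Q̄_B ≈ 1.23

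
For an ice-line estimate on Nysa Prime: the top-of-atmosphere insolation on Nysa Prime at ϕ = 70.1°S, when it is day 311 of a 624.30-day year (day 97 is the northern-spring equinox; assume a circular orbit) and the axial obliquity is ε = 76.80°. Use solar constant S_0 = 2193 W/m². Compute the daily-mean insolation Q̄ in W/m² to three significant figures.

Solar longitude: L_s = 360° × (311 − 97)/624.30 = 123.402°.
sin δ = sin 76.80° × sin 123.402° = 0.81277, so δ = +54.367°.
cos h₀ = −tan(-70.1°) tan(+54.367°) = 3.8539 ≥ 1 ⇒ polar night, h₀ = 0 and Q̄ = 0.

Q̄ ≈ 0.00 W/m²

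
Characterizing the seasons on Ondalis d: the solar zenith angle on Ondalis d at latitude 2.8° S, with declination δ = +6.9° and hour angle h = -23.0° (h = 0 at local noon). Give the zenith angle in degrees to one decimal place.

θ_z = 24.9°

cos θ_z = sin ϕ sin δ + cos ϕ cos δ cos h = -0.005869 + 0.912747 = 0.906878.
θ_z = arccos(0.906878) = 24.9°.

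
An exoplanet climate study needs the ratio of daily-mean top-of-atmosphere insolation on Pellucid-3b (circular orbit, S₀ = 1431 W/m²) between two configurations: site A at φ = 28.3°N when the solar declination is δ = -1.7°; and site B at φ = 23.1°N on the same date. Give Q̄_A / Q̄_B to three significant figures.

Q̄_A / Q̄_B ≈ 0.952

— Configuration A (φ=+28.3°):
cos H₀ = −tan(+28.3°) tan(-1.700°) = 0.0160, H₀ = 1.5548 rad.
Bracket: H₀ sin φ sin δ + cos φ cos δ sin H₀ = 1.5548×0.47409×-0.02967 + 0.88048×0.99956×0.99987 = -0.021870 + 0.879978 = 0.858108.
Q̄ = (S₀/π) × [bracket] = (1431/π) × 0.858108 = 390.87 W/m².
— Configuration B (φ=+23.1°):
cos H₀ = −tan(+23.1°) tan(-1.700°) = 0.0127, H₀ = 1.5581 rad.
Bracket: H₀ sin φ sin δ + cos φ cos δ sin H₀ = 1.5581×0.39234×-0.02967 + 0.91982×0.99956×0.99992 = -0.018137 + 0.919342 = 0.901205.
Q̄ = (S₀/π) × [bracket] = (1431/π) × 0.901205 = 410.50 W/m².
Ratio Q̄_A / Q̄_B = 390.87 / 410.50 = 0.9522.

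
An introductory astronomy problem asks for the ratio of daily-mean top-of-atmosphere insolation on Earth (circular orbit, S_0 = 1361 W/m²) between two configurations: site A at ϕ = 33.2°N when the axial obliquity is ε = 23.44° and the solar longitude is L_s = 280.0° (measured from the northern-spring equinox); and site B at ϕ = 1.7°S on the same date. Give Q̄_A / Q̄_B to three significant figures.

— Configuration A (ϕ=+33.2°):
Solar declination: sin δ = sin ε · sin L_s = sin 23.44° × sin 280.0° = -0.39175, so δ = -23.063°.
cos h₀ = −tan(+33.2°) tan(-23.063°) = 0.2786, h₀ = 1.2884 rad.
Bracket: h₀ sin ϕ sin δ + cos ϕ cos δ sin h₀ = 1.2884×0.54756×-0.39175 + 0.83676×0.92007×0.96040 = -0.276370 + 0.739391 = 0.463021.
Q̄ = (S_0/π) × [bracket] = (1361/π) × 0.463021 = 200.59 W/m².
— Configuration B (ϕ=-1.7°):
cos h₀ = −tan(-1.7°) tan(-23.063°) = -0.0126, h₀ = 1.5834 rad.
Bracket: h₀ sin ϕ sin δ + cos ϕ cos δ sin h₀ = 1.5834×-0.02967×-0.39175 + 0.99956×0.92007×0.99992 = 0.018404 + 0.919592 = 0.937996.
Q̄ = (S_0/π) × [bracket] = (1361/π) × 0.937996 = 406.36 W/m².
Ratio Q̄_A / Q̄_B = 200.59 / 406.36 = 0.4936.

Q̄_A / Q̄_B ≈ 0.494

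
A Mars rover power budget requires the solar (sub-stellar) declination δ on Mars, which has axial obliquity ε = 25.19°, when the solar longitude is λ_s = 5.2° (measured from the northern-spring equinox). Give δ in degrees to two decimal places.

sin δ = sin ε · sin λ_s = sin 25.19° × sin 5.2° = 0.038575.
δ = arcsin(0.038575) = +2.21°.

δ = +2.21°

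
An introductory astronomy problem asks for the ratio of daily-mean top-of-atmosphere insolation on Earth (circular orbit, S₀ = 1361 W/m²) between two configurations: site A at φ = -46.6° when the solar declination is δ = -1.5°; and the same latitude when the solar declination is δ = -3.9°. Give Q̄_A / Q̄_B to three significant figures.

Q̄_A / Q̄_B ≈ 0.937

— Configuration A (φ=-46.6°):
cos H₀ = −tan(-46.6°) tan(-1.500°) = -0.0277, H₀ = 1.5985 rad.
Bracket: H₀ sin φ sin δ + cos φ cos δ sin H₀ = 1.5985×-0.72657×-0.02618 + 0.68709×0.99966×0.99962 = 0.030406 + 0.686595 = 0.717001.
Q̄ = (S₀/π) × [bracket] = (1361/π) × 0.717001 = 310.62 W/m².
— Configuration B (φ=-46.6°):
cos H₀ = −tan(-46.6°) tan(-3.900°) = -0.0721, H₀ = 1.6430 rad.
Bracket: H₀ sin φ sin δ + cos φ cos δ sin H₀ = 1.6430×-0.72657×-0.06802 + 0.68709×0.99768×0.99740 = 0.081199 + 0.683714 = 0.764913.
Q̄ = (S₀/π) × [bracket] = (1361/π) × 0.764913 = 331.38 W/m².
Ratio Q̄_A / Q̄_B = 310.62 / 331.38 = 0.9374.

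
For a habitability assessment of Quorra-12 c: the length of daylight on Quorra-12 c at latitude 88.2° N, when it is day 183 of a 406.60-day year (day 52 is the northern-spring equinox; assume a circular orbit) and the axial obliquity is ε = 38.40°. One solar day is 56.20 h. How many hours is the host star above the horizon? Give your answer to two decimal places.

56.20 h

Solar longitude: λ_s = 360° × (183 − 52)/406.60 = 115.986°.
sin δ = sin 38.40° × sin 115.986° = 0.55835, so δ = +33.942°.
Sunrise equation: cos H₀ = −tan φ · tan δ = -21.4161 ≤ −1, so the host star never sets (polar day) and H₀ = π.
Daylight = 2H₀/(2π) × 56.20 h = (3.1416/π) × 56.20 = 56.20 h.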